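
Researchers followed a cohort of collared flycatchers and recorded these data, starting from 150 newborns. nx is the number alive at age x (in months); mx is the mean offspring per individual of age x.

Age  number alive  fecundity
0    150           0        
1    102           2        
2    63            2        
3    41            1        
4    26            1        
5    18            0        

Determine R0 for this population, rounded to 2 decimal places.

2.65

lx = nx/n0 = nx/150: 1, 0.68, 0.42, 0.27333…, 0.17333…, 0.12
lx·mx by age: 0, 1.36, 0.84, 0.273333…, 0.173333…, 0
R0 = Σ lx·mx = 2.646667… → 2.65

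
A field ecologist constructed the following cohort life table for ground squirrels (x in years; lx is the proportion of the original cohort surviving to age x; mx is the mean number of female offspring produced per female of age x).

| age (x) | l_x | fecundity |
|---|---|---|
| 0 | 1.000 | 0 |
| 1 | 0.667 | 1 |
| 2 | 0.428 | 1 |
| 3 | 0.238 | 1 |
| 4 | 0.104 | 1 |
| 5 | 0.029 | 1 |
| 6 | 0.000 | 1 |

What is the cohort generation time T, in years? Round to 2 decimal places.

lx·mx: 0, 0.667, 0.428, 0.238, 0.104, 0.029, 0 → R0 = 1.466
x·lx·mx: 0, 0.667, 0.856, 0.714, 0.416, 0.145, 0 → Σ = 2.798
T = 2.798 / 1.466 = 1.908595… → 1.91

1.91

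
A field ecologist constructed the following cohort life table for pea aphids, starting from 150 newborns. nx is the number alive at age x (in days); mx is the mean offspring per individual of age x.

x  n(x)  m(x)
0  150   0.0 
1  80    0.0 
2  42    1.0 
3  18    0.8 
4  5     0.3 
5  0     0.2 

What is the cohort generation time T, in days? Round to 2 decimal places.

lx = nx/n0 = nx/150: 1, 0.53333…, 0.28, 0.12, 0.03333…, 0
lx·mx: 0, 0, 0.28, 0.096, 0.01…, 0 → R0 = 0.386…
x·lx·mx: 0, 0, 0.56, 0.288, 0.04…, 0 → Σ = 0.888…
T = 0.888… / 0.386… = 2.300518… → 2.30

2.30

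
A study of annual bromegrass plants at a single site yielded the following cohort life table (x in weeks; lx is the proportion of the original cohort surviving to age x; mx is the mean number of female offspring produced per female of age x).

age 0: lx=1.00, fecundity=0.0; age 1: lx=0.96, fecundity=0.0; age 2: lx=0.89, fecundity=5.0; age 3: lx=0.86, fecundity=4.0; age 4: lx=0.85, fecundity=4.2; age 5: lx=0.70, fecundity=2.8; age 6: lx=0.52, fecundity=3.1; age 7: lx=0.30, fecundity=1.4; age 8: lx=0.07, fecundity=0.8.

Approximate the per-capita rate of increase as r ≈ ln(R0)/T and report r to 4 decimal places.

R0 = Σ lx·mx = 0 + 0 + 4.45 + 3.44 + 3.57 + 1.96 + 1.612 + 0.42 + 0.056 = 15.508
Σ x·lx·mx = 56.36; T = 56.36/15.508 = 3.63425…
r ≈ ln(R0)/T = ln(15.508)/3.63425… = 0.754311… → 0.7543

0.7543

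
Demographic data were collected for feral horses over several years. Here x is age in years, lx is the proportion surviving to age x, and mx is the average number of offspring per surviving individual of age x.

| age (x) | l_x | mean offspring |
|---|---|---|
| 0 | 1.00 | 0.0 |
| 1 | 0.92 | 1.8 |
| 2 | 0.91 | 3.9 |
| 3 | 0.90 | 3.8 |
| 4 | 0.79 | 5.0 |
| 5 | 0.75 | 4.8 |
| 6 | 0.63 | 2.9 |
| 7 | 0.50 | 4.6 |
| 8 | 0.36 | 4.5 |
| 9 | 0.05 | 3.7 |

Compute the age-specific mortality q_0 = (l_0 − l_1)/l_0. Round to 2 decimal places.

0.08

q_0 = (l_0 − l_1) / l_0 = (1 − 0.92) / 1
     = 0.08 / 1 = 0.08 → 0.08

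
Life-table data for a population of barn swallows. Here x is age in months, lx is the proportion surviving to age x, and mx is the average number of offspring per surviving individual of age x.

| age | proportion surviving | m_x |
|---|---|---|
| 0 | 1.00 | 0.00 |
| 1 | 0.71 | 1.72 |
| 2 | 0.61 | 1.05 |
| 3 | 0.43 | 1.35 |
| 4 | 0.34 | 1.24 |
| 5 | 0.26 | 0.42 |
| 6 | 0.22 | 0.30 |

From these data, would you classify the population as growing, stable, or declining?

growing

R0 = Σ lx·mx = 0 + 1.2212 + 0.6405 + 0.5805 + 0.4216 + 0.1092 + 0.066 = 3.039
R0 > 1, so the population is growing.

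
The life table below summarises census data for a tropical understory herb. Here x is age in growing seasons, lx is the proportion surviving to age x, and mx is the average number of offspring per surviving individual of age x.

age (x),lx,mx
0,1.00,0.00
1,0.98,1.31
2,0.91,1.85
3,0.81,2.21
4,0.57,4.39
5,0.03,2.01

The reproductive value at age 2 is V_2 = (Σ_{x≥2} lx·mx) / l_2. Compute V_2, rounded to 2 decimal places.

lx·mx for x ≥ 2: 1.6835, 1.7901, 2.5023, 0.0603 → sum = 6.0362
V_2 = 6.0362 / l_2 = 6.0362 / 0.91 = 6.633187… → 6.63

6.63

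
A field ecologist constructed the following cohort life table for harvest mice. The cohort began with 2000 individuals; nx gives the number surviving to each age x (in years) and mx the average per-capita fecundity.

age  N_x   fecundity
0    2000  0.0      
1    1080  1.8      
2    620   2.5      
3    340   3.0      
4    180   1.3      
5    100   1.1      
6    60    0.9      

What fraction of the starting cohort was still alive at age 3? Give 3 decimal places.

l_3 = n_3/n_0 = 340/2000 = 0.17 → 0.170

0.170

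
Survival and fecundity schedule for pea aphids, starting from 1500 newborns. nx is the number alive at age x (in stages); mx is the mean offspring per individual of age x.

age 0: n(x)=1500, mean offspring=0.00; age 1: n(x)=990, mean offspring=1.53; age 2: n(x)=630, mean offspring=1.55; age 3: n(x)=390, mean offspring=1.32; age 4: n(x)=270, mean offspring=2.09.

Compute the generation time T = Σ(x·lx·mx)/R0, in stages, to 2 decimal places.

2.04

lx = nx/n0 = nx/1500: 1, 0.66, 0.42, 0.26, 0.18
lx·mx: 0, 1.0098, 0.651, 0.3432, 0.3762 → R0 = 2.3802
x·lx·mx: 0, 1.0098, 1.302, 1.0296, 1.5048 → Σ = 4.8462
T = 4.8462 / 2.3802 = 2.036047… → 2.04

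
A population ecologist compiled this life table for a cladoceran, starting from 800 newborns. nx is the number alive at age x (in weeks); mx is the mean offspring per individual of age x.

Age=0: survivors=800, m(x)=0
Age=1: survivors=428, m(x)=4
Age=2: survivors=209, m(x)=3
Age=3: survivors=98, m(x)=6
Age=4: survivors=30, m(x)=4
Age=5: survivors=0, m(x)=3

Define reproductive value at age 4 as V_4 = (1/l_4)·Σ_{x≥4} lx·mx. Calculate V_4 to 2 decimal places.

4.00

lx = nx/n0 = nx/800: 1, 0.535, 0.26125, 0.1225, 0.0375, 0
lx·mx for x ≥ 4: 0.15, 0 → sum = 0.15
V_4 = 0.15 / l_4 = 0.15 / 0.0375 = 4 → 4.00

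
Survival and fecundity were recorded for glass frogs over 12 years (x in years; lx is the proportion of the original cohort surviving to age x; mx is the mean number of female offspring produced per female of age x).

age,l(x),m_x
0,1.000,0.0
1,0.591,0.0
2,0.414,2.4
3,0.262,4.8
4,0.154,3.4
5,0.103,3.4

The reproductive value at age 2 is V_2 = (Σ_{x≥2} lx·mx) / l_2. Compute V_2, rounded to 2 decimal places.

7.55

lx·mx for x ≥ 2: 0.9936, 1.2576, 0.5236, 0.3502 → sum = 3.125
V_2 = 3.125 / l_2 = 3.125 / 0.414 = 7.548309… → 7.55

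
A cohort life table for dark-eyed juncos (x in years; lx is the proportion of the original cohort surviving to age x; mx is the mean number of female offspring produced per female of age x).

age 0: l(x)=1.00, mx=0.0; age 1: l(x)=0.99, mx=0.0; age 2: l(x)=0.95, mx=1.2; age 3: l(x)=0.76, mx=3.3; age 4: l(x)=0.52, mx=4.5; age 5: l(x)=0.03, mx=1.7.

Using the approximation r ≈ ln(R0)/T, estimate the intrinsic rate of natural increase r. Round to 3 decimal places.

R0 = Σ lx·mx = 0 + 0 + 1.14 + 2.508 + 2.34 + 0.051 = 6.039
Σ x·lx·mx = 19.419; T = 19.419/6.039 = 3.2156…
r ≈ ln(R0)/T = ln(6.039)/3.2156… = 0.55922… → 0.559

0.559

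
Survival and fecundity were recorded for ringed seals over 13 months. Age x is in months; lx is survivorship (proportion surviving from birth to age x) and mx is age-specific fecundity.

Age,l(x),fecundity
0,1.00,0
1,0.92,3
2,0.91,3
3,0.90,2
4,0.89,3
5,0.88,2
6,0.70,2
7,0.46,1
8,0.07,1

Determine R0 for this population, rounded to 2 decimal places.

13.65

lx·mx by age: 0, 2.76, 2.73, 1.8, 2.67, 1.76, 1.4, 0.46, 0.07
R0 = Σ lx·mx = 13.65 → 13.65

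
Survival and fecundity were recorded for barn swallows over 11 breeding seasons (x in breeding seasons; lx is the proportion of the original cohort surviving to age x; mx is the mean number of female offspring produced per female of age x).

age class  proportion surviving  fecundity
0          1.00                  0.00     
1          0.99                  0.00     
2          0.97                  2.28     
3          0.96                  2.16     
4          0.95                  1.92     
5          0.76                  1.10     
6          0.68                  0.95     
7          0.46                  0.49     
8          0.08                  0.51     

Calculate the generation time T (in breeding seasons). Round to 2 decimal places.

lx·mx: 0, 0, 2.2116, 2.0736, 1.824, 0.836, 0.646, 0.2254, 0.0408 → R0 = 7.8574
x·lx·mx: 0, 0, 4.4232, 6.2208, 7.296, 4.18, 3.876, 1.5778, 0.3264 → Σ = 27.9002
T = 27.9002 / 7.8574 = 3.550818… → 3.55

3.55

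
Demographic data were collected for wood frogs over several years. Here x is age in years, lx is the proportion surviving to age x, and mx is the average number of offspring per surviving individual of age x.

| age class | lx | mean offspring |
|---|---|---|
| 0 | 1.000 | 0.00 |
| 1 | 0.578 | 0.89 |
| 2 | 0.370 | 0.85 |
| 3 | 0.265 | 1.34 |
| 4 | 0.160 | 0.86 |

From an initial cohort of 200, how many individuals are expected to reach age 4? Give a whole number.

Expected survivors = N0 · l_4 = 200 × 0.160 = 32 → 32

32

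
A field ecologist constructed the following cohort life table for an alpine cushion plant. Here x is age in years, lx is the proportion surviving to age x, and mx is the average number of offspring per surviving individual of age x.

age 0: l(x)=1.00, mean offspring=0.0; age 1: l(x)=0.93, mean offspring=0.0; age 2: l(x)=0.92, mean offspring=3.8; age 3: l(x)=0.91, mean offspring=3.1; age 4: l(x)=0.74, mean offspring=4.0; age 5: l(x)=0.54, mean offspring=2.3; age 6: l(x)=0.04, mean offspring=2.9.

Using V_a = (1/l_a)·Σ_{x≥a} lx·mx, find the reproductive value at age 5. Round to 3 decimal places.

lx·mx for x ≥ 5: 1.242, 0.116 → sum = 1.358
V_5 = 1.358 / l_5 = 1.358 / 0.54 = 2.514815… → 2.515

2.515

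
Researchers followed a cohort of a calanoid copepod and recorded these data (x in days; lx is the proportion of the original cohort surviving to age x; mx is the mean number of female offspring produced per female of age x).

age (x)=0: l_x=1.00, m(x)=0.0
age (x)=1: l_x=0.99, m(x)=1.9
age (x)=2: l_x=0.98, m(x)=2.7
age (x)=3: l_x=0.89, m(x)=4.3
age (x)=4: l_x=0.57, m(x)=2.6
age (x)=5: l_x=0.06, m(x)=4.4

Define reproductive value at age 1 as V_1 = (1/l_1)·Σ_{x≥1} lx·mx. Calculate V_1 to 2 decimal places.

lx·mx for x ≥ 1: 1.881, 2.646, 3.827, 1.482, 0.264 → sum = 10.1
V_1 = 10.1 / l_1 = 10.1 / 0.99 = 10.20202… → 10.20

10.20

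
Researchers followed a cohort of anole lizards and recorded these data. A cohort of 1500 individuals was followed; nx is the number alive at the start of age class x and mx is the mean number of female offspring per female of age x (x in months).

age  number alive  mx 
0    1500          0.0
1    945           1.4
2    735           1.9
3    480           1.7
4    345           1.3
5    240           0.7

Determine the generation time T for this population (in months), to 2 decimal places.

lx = nx/n0 = nx/1500: 1, 0.63, 0.49, 0.32, 0.23, 0.16
lx·mx: 0, 0.882, 0.931, 0.544, 0.299, 0.112 → R0 = 2.768
x·lx·mx: 0, 0.882, 1.862, 1.632, 1.196, 0.56 → Σ = 6.132
T = 6.132 / 2.768 = 2.215318… → 2.22

2.22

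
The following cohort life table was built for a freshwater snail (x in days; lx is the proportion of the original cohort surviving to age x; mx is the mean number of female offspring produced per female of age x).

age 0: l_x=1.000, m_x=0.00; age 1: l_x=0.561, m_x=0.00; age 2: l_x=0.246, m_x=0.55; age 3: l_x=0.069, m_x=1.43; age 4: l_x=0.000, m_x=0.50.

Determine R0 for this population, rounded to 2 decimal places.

0.23

lx·mx by age: 0, 0, 0.1353, 0.09867, 0
R0 = Σ lx·mx = 0.23397 → 0.23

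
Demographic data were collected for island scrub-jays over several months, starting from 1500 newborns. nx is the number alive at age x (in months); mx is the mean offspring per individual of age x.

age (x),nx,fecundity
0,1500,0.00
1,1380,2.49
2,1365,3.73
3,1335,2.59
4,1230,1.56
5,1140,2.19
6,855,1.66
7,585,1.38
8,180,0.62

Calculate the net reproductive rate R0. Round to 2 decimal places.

lx = nx/n0 = nx/1500: 1, 0.92, 0.91, 0.89, 0.82, 0.76, 0.57, 0.39, 0.12
lx·mx by age: 0, 2.2908, 3.3943, 2.3051, 1.2792, 1.6644, 0.9462, 0.5382, 0.0744
R0 = Σ lx·mx = 12.4926 → 12.49

12.49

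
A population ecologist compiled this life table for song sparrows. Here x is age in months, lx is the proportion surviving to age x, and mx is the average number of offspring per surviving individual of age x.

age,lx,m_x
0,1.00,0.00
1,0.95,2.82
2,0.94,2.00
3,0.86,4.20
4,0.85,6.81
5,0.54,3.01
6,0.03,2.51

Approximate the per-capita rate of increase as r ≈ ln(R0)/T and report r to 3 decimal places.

0.879

R0 = Σ lx·mx = 0 + 2.679 + 1.88 + 3.612 + 5.7885 + 1.6254 + 0.0753 = 15.6602
Σ x·lx·mx = 49.0078; T = 49.0078/15.6602 = 3.12945…
r ≈ ln(R0)/T = ln(15.6602)/3.12945… = 0.87911… → 0.879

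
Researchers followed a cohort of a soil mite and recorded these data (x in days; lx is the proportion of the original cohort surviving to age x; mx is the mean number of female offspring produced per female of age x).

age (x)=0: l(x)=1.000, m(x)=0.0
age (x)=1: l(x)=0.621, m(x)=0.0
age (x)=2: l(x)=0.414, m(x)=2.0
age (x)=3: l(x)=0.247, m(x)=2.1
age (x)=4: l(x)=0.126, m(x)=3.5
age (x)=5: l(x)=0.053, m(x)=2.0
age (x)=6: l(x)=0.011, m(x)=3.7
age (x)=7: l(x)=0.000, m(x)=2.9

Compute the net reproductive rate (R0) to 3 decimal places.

lx·mx by age: 0, 0, 0.828, 0.5187, 0.441, 0.106, 0.0407, 0
R0 = Σ lx·mx = 1.9344 → 1.934

1.934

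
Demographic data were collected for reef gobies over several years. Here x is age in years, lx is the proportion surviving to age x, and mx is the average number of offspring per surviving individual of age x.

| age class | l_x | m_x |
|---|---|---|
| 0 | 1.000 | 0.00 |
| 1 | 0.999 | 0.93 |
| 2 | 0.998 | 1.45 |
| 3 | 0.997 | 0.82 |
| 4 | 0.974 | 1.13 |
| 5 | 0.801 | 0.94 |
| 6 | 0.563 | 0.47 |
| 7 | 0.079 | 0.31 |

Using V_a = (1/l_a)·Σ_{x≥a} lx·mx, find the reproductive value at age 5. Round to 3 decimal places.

1.301

lx·mx for x ≥ 5: 0.75294, 0.26461, 0.02449 → sum = 1.04204
V_5 = 1.04204 / l_5 = 1.04204 / 0.801 = 1.300924… → 1.301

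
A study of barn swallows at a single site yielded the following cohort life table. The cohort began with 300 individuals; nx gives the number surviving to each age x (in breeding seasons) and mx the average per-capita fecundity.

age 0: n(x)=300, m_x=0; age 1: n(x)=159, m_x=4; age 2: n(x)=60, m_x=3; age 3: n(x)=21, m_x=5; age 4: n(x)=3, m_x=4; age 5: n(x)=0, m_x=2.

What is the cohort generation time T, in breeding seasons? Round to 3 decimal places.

lx = nx/n0 = nx/300: 1, 0.53, 0.2, 0.07, 0.01, 0
lx·mx: 0, 2.12, 0.6, 0.35, 0.04, 0 → R0 = 3.11
x·lx·mx: 0, 2.12, 1.2, 1.05, 0.16, 0 → Σ = 4.53
T = 4.53 / 3.11 = 1.456592… → 1.457

1.457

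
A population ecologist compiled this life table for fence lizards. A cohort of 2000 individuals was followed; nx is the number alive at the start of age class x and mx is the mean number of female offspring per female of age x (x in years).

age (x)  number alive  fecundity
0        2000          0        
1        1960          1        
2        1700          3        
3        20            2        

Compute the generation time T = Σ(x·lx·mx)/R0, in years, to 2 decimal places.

lx = nx/n0 = nx/2000: 1, 0.98, 0.85, 0.01
lx·mx: 0, 0.98, 2.55, 0.02 → R0 = 3.55
x·lx·mx: 0, 0.98, 5.1, 0.06 → Σ = 6.14
T = 6.14 / 3.55 = 1.729577… → 1.73

1.73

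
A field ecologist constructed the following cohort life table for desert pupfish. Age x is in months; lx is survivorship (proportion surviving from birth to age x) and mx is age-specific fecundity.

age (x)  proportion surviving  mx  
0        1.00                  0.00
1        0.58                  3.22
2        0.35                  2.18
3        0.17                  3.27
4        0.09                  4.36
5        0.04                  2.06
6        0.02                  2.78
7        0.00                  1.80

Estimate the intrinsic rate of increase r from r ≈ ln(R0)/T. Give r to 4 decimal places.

R0 = Σ lx·mx = 0 + 1.8676 + 0.763 + 0.5559 + 0.3924 + 0.0824 + 0.0556 + 0 = 3.7169
Σ x·lx·mx = 7.3765; T = 7.3765/3.7169 = 1.98458…
r ≈ ln(R0)/T = ln(3.7169)/1.98458… = 0.661544… → 0.6615

0.6615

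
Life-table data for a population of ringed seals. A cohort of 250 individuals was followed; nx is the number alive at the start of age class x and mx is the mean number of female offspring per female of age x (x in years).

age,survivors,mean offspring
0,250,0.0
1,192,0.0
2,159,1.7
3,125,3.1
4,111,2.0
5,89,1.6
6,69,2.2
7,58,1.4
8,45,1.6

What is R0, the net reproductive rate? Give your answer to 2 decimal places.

5.31

lx = nx/n0 = nx/250: 1, 0.768, 0.636, 0.5, 0.444, 0.356, 0.276, 0.232, 0.18
lx·mx by age: 0, 0, 1.0812, 1.55, 0.888, 0.5696, 0.6072, 0.3248, 0.288
R0 = Σ lx·mx = 5.3088 → 5.31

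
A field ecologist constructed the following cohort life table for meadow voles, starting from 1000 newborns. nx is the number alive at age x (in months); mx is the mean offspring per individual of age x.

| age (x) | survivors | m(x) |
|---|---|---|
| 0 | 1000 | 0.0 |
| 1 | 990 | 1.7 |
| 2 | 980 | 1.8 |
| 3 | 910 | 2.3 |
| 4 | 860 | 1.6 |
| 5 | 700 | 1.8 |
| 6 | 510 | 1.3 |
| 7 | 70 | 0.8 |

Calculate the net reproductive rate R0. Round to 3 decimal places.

8.895

lx = nx/n0 = nx/1000: 1, 0.99, 0.98, 0.91, 0.86, 0.7, 0.51, 0.07
lx·mx by age: 0, 1.683, 1.764, 2.093, 1.376, 1.26, 0.663, 0.056
R0 = Σ lx·mx = 8.895 → 8.895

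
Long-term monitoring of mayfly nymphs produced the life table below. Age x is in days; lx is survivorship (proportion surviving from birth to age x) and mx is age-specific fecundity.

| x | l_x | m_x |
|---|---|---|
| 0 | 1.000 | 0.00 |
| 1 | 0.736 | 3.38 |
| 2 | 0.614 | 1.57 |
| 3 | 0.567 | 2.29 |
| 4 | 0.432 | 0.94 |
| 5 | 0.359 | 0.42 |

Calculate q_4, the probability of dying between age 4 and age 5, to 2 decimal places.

q_4 = (l_4 − l_5) / l_4 = (0.432 − 0.359) / 0.432
     = 0.073 / 0.432 = 0.168981… → 0.17

0.17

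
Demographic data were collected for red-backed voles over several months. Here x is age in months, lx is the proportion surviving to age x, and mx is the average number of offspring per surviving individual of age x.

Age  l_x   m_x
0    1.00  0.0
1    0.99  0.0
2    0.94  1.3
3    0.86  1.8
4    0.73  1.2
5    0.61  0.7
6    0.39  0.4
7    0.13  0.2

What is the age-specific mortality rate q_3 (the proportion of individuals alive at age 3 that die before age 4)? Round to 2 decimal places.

0.15

q_3 = (l_3 − l_4) / l_3 = (0.86 − 0.73) / 0.86
     = 0.13 / 0.86 = 0.151163… → 0.15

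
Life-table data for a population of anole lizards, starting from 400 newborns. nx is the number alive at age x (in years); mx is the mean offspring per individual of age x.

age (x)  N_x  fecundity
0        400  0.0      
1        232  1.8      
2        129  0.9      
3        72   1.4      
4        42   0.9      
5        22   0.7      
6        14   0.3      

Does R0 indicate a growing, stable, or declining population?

growing

lx = nx/n0 = nx/400: 1, 0.58, 0.3225, 0.18, 0.105, 0.055, 0.035
R0 = Σ lx·mx = 0 + 1.044 + 0.29025 + 0.252 + 0.0945 + 0.0385 + 0.0105 = 1.72975
R0 > 1, so the population is growing.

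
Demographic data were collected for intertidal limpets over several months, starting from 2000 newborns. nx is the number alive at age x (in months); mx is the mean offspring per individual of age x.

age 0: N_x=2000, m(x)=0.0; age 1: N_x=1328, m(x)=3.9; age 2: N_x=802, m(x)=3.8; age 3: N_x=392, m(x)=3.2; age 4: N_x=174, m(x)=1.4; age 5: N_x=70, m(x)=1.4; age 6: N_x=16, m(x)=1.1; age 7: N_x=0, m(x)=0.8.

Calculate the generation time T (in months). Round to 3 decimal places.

1.688

lx = nx/n0 = nx/2000: 1, 0.664, 0.401, 0.196, 0.087, 0.035, 0.008, 0
lx·mx: 0, 2.5896, 1.5238, 0.6272, 0.1218, 0.049, 0.0088, 0 → R0 = 4.9202
x·lx·mx: 0, 2.5896, 3.0476, 1.8816, 0.4872, 0.245, 0.0528, 0 → Σ = 8.3038
T = 8.3038 / 4.9202 = 1.687696… → 1.688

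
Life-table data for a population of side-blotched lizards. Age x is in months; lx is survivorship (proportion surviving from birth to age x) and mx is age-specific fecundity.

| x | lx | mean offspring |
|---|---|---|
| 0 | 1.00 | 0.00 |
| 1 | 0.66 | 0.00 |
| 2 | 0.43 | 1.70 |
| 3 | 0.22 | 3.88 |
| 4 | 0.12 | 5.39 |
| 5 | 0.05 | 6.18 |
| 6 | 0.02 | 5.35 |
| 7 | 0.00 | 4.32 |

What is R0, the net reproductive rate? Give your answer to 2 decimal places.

2.65

lx·mx by age: 0, 0, 0.731, 0.8536, 0.6468, 0.309, 0.107, 0
R0 = Σ lx·mx = 2.6474 → 2.65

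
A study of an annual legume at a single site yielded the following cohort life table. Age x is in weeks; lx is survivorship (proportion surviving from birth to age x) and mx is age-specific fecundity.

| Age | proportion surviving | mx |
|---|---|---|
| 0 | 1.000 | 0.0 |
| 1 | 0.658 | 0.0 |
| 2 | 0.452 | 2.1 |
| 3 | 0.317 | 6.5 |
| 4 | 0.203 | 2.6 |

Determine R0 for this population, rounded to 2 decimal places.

lx·mx by age: 0, 0, 0.9492, 2.0605, 0.5278
R0 = Σ lx·mx = 3.5375 → 3.54

3.54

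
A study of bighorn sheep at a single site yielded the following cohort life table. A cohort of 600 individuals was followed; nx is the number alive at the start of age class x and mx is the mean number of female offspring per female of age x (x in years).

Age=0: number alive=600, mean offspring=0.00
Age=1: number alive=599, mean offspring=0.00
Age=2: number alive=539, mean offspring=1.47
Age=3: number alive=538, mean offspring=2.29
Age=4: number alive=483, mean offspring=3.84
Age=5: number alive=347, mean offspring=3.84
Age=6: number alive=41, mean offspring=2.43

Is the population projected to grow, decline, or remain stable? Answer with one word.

growing

lx = nx/n0 = nx/600: 1, 0.99833…, 0.89833…, 0.89667…, 0.805, 0.57833…, 0.06833…
R0 = Σ lx·mx = 0 + 0 + 1.32055… + 2.053367… + 3.0912 + 2.2208… + 0.16605… = 8.851967…
R0 > 1, so the population is growing.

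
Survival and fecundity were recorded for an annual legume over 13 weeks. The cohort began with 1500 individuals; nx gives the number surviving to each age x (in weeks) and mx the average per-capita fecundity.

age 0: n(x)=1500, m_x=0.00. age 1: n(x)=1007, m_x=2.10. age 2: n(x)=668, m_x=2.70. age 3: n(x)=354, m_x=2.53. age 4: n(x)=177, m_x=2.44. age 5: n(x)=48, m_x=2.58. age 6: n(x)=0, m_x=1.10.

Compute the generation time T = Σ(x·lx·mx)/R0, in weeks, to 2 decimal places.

lx = nx/n0 = nx/1500: 1, 0.67133…, 0.44533…, 0.236, 0.118, 0.032, 0
lx·mx: 0, 1.4098…, 1.2024…, 0.59708, 0.28792, 0.08256, 0 → R0 = 3.57976…
x·lx·mx: 0, 1.4098…, 2.4048…, 1.79124, 1.15168, 0.4128, 0 → Σ = 7.17032…
T = 7.17032… / 3.57976… = 2.003017… → 2.00

2.00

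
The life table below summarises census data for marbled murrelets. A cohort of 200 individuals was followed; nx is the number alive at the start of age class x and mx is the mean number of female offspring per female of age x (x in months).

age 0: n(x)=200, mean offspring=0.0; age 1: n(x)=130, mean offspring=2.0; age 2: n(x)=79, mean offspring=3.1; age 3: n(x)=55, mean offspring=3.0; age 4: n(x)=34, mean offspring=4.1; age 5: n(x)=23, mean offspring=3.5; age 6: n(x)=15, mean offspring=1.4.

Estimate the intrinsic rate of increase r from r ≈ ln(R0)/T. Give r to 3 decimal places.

0.592

lx = nx/n0 = nx/200: 1, 0.65, 0.395, 0.275, 0.17, 0.115, 0.075
R0 = Σ lx·mx = 0 + 1.3 + 1.2245 + 0.825 + 0.697 + 0.4025 + 0.105 = 4.554
Σ x·lx·mx = 11.6545; T = 11.6545/4.554 = 2.55918…
r ≈ ln(R0)/T = ln(4.554)/2.55918… = 0.59238… → 0.592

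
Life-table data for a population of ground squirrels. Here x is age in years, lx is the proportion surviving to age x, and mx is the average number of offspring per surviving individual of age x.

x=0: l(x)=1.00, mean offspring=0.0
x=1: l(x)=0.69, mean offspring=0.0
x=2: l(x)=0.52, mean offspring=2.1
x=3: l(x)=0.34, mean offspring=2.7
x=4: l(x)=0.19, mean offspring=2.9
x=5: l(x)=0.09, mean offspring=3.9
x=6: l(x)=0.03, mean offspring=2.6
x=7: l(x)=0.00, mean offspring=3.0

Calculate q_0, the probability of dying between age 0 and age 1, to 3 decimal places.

0.310

q_0 = (l_0 − l_1) / l_0 = (1 − 0.69) / 1
     = 0.31 / 1 = 0.31 → 0.310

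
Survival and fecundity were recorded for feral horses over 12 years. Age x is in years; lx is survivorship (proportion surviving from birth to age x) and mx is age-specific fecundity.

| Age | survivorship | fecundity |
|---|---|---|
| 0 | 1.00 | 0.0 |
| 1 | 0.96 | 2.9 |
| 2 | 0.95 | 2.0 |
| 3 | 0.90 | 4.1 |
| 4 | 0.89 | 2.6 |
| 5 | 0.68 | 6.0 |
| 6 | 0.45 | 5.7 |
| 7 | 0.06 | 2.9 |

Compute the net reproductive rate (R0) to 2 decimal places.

17.51

lx·mx by age: 0, 2.784, 1.9, 3.69, 2.314, 4.08, 2.565, 0.174
R0 = Σ lx·mx = 17.507 → 17.51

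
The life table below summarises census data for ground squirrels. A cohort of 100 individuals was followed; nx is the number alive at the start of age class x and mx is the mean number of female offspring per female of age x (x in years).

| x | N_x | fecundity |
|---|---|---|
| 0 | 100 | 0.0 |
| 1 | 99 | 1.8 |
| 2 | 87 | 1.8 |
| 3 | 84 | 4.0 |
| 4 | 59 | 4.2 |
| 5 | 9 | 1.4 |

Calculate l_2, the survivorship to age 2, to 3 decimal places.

0.870

l_2 = n_2/n_0 = 87/100 = 0.87 → 0.870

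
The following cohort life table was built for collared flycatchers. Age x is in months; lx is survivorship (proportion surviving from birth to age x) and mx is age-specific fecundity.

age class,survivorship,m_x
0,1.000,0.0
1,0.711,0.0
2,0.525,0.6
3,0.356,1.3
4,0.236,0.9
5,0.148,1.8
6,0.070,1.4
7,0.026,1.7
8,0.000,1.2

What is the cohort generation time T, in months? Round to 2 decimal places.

lx·mx: 0, 0, 0.315, 0.4628, 0.2124, 0.2664, 0.098, 0.0442, 0 → R0 = 1.3988
x·lx·mx: 0, 0, 0.63, 1.3884, 0.8496, 1.332, 0.588, 0.3094, 0 → Σ = 5.0974
T = 5.0974 / 1.3988 = 3.644124… → 3.64

3.64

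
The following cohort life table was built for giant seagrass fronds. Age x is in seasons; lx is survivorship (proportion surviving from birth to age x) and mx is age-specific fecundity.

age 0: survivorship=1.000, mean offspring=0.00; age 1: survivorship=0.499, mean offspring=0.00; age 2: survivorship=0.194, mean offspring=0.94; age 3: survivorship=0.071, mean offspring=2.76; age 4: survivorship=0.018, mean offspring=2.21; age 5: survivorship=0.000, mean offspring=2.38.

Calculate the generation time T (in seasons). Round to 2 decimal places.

lx·mx: 0, 0, 0.18236, 0.19596, 0.03978, 0 → R0 = 0.4181
x·lx·mx: 0, 0, 0.36472, 0.58788, 0.15912, 0 → Σ = 1.11172
T = 1.11172 / 0.4181 = 2.658981… → 2.66

2.66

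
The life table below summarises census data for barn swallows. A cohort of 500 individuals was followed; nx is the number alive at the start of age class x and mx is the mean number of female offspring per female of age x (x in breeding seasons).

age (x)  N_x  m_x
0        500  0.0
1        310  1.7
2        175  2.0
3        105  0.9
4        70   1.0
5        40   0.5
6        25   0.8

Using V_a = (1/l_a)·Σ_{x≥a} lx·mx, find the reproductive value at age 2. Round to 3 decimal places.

lx = nx/n0 = nx/500: 1, 0.62, 0.35, 0.21, 0.14, 0.08, 0.05
lx·mx for x ≥ 2: 0.7, 0.189, 0.14, 0.04, 0.04 → sum = 1.109
V_2 = 1.109 / l_2 = 1.109 / 0.35 = 3.168571… → 3.169

3.169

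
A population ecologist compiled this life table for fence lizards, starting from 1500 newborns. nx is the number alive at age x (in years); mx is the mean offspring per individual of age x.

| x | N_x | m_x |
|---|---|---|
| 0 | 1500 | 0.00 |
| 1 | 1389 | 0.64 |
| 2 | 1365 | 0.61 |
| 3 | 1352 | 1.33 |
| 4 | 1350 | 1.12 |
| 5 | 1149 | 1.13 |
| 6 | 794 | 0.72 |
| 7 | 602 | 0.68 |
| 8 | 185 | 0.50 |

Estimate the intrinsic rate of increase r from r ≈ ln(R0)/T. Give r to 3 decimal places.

lx = nx/n0 = nx/1500: 1, 0.926, 0.91, 0.90133…, 0.9, 0.766, 0.52933…, 0.40133…, 0.12333…
R0 = Σ lx·mx = 0 + 0.59264 + 0.5551 + 1.19877… + 1.008 + 0.86558 + 0.38112… + 0.27291… + 0.06167… = 4.935787…
Σ x·lx·mx = 18.34946…; T = 18.34946…/4.935787… = 3.71764…
r ≈ ln(R0)/T = ln(4.935787…)/3.71764… = 0.42944… → 0.429

0.429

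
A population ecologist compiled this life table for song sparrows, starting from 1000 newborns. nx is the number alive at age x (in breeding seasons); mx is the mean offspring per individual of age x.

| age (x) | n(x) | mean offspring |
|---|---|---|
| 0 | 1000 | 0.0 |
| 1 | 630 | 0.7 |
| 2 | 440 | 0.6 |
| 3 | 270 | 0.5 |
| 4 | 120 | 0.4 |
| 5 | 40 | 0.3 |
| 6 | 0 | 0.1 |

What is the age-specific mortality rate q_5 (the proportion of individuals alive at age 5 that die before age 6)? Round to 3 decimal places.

1.000

lx = nx/n0 = nx/1000: 1, 0.63, 0.44, 0.27, 0.12, 0.04, 0
q_5 = (l_5 − l_6) / l_5 = (0.04 − 0) / 0.04
     = 0.04 / 0.04 = 1 → 1.000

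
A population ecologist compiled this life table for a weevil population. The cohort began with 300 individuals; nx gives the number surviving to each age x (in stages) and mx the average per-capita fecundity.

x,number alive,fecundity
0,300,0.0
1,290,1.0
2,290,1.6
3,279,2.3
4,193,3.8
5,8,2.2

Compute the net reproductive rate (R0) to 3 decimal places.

lx = nx/n0 = nx/300: 1, 0.96667…, 0.96667…, 0.93, 0.64333…, 0.02667…
lx·mx by age: 0, 0.966667…, 1.546667…, 2.139, 2.444667…, 0.058667…
R0 = Σ lx·mx = 7.155667… → 7.156

7.156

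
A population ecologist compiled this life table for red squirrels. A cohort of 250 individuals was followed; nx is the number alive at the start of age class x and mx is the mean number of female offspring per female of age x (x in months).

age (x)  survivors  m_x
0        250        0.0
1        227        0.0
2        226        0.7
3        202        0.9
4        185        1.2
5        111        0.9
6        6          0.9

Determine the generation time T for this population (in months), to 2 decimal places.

3.42

lx = nx/n0 = nx/250: 1, 0.908, 0.904, 0.808, 0.74, 0.444, 0.024
lx·mx: 0, 0, 0.6328, 0.7272, 0.888, 0.3996, 0.0216 → R0 = 2.6692
x·lx·mx: 0, 0, 1.2656, 2.1816, 3.552, 1.998, 0.1296 → Σ = 9.1268
T = 9.1268 / 2.6692 = 3.419302… → 3.42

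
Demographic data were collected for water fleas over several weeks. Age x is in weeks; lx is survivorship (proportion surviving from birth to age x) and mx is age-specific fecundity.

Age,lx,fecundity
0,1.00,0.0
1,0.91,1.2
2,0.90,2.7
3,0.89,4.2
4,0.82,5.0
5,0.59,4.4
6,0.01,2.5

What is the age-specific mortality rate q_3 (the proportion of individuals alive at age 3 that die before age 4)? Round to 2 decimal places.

q_3 = (l_3 − l_4) / l_3 = (0.89 − 0.82) / 0.89
     = 0.07 / 0.89 = 0.078652… → 0.08

0.08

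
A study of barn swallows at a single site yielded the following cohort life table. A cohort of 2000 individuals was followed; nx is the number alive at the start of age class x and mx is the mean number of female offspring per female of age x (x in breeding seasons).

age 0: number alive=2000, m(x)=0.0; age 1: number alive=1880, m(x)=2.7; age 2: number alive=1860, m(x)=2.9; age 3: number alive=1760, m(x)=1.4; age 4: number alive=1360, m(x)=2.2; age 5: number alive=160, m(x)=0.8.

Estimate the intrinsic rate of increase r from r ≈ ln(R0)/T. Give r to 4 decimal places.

0.9323

lx = nx/n0 = nx/2000: 1, 0.94, 0.93, 0.88, 0.68, 0.08
R0 = Σ lx·mx = 0 + 2.538 + 2.697 + 1.232 + 1.496 + 0.064 = 8.027
Σ x·lx·mx = 17.932; T = 17.932/8.027 = 2.23396…
r ≈ ln(R0)/T = ln(8.027)/2.23396… = 0.93234… → 0.9323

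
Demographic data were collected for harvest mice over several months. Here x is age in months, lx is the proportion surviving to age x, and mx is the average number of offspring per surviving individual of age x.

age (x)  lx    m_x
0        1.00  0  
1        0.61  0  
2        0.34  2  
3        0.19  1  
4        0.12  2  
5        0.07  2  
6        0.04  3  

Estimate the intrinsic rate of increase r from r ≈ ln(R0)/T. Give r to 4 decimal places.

R0 = Σ lx·mx = 0 + 0 + 0.68 + 0.19 + 0.24 + 0.14 + 0.12 = 1.37
Σ x·lx·mx = 4.31; T = 4.31/1.37 = 3.14599…
r ≈ ln(R0)/T = ln(1.37)/3.14599… = 0.100067… → 0.1001

0.1001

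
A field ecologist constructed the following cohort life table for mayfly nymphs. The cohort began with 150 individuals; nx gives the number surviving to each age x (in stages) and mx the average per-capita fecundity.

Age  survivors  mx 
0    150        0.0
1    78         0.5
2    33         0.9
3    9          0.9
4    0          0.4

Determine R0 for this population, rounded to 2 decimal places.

0.51

lx = nx/n0 = nx/150: 1, 0.52, 0.22, 0.06, 0
lx·mx by age: 0, 0.26, 0.198, 0.054, 0
R0 = Σ lx·mx = 0.512 → 0.51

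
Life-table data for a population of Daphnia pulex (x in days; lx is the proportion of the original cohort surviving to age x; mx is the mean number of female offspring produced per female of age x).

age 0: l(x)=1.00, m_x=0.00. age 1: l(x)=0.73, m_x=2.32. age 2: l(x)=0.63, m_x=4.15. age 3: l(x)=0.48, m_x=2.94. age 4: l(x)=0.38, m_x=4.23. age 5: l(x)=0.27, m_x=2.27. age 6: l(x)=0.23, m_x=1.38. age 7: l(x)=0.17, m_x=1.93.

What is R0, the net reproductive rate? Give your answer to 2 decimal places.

lx·mx by age: 0, 1.6936, 2.6145, 1.4112, 1.6074, 0.6129, 0.3174, 0.3281
R0 = Σ lx·mx = 8.5851 → 8.59

8.59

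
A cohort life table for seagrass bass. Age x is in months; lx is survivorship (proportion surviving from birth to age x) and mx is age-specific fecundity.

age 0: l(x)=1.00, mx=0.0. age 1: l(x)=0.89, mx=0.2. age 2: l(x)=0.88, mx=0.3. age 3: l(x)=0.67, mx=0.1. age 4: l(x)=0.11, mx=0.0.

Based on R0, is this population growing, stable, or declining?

R0 = Σ lx·mx = 0 + 0.178 + 0.264 + 0.067 + 0 = 0.509
R0 < 1, so the population is declining.

declining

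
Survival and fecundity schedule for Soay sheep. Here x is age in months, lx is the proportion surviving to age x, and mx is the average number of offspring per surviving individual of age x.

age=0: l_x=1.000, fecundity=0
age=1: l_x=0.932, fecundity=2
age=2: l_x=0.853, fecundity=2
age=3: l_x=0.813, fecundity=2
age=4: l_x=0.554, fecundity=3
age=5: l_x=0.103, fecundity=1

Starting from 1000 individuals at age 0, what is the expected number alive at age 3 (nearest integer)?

813

Expected survivors = N0 · l_3 = 1000 × 0.813 = 813 → 813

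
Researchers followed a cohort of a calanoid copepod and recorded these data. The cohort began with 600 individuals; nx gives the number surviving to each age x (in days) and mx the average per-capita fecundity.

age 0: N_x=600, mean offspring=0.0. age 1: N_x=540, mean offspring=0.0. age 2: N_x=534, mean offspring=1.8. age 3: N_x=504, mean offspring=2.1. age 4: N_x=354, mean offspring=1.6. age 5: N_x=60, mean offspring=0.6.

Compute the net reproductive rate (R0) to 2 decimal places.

4.37

lx = nx/n0 = nx/600: 1, 0.9, 0.89, 0.84, 0.59, 0.1
lx·mx by age: 0, 0, 1.602, 1.764, 0.944, 0.06
R0 = Σ lx·mx = 4.37 → 4.37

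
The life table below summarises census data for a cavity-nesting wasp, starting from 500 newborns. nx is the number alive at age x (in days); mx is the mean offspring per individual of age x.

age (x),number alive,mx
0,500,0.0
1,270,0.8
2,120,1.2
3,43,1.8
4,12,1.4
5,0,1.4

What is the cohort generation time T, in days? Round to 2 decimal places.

lx = nx/n0 = nx/500: 1, 0.54, 0.24, 0.086, 0.024, 0
lx·mx: 0, 0.432, 0.288, 0.1548, 0.0336, 0 → R0 = 0.9084
x·lx·mx: 0, 0.432, 0.576, 0.4644, 0.1344, 0 → Σ = 1.6068
T = 1.6068 / 0.9084 = 1.768824… → 1.77

1.77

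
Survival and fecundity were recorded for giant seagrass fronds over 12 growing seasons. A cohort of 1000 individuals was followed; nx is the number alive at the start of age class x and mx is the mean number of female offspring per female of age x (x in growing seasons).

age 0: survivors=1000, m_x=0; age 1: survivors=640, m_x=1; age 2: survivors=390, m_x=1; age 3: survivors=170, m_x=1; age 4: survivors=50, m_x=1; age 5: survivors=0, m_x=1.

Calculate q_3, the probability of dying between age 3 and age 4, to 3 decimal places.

lx = nx/n0 = nx/1000: 1, 0.64, 0.39, 0.17, 0.05, 0
q_3 = (l_3 − l_4) / l_3 = (0.17 − 0.05) / 0.17
     = 0.12 / 0.17 = 0.705882… → 0.706

0.706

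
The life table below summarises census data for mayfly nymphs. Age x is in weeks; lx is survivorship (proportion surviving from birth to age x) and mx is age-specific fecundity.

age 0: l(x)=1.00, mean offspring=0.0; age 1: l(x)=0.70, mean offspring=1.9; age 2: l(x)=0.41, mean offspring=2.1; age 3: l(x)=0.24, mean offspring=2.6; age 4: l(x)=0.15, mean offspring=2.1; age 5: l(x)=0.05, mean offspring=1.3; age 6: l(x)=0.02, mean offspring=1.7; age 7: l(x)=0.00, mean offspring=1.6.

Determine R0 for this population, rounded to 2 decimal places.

lx·mx by age: 0, 1.33, 0.861, 0.624, 0.315, 0.065, 0.034, 0
R0 = Σ lx·mx = 3.229 → 3.23

3.23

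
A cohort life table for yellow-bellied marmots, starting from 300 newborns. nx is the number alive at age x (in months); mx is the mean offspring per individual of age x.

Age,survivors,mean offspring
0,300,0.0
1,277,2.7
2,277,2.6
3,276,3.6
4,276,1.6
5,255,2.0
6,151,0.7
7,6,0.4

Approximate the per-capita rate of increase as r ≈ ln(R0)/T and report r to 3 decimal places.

lx = nx/n0 = nx/300: 1, 0.92333…, 0.92333…, 0.92, 0.92, 0.85, 0.50333…, 0.02
R0 = Σ lx·mx = 0 + 2.493… + 2.40067… + 3.312 + 1.472 + 1.7 + 0.35233… + 0.008 = 11.738…
Σ x·lx·mx = 33.788333…; T = 33.788333…/11.738… = 2.87854…
r ≈ ln(R0)/T = ln(11.738…)/2.87854… = 0.85558… → 0.856

0.856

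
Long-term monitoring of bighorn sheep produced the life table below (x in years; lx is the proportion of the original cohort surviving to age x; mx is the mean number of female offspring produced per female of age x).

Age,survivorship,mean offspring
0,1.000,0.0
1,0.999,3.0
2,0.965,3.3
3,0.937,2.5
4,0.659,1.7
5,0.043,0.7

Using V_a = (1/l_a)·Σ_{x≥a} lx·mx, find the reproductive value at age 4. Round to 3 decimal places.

lx·mx for x ≥ 4: 1.1203, 0.0301 → sum = 1.1504
V_4 = 1.1504 / l_4 = 1.1504 / 0.659 = 1.745675… → 1.746

1.746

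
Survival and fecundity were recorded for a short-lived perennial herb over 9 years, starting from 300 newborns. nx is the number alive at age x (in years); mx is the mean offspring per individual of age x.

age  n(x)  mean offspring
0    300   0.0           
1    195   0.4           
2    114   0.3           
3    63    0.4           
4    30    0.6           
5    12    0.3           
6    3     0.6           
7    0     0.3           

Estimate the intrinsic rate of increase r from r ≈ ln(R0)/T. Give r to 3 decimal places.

lx = nx/n0 = nx/300: 1, 0.65, 0.38, 0.21, 0.1, 0.04, 0.01, 0
R0 = Σ lx·mx = 0 + 0.26 + 0.114 + 0.084 + 0.06 + 0.012 + 0.006 + 0 = 0.536
Σ x·lx·mx = 1.076; T = 1.076/0.536 = 2.00746…
r ≈ ln(R0)/T = ln(0.536)/2.00746… = -0.31065… → -0.311

-0.311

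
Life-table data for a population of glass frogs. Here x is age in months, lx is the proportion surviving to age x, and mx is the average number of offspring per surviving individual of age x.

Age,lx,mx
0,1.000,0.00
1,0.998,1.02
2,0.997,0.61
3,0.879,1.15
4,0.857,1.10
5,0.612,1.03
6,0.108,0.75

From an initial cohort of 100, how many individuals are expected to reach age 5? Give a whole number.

61

Expected survivors = N0 · l_5 = 100 × 0.612 = 61.2 → 61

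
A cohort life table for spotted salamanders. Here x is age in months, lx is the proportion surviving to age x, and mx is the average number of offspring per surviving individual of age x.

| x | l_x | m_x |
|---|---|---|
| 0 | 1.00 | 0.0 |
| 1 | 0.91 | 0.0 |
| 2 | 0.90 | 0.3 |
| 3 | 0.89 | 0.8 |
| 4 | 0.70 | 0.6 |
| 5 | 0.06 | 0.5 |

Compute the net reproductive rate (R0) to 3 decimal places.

1.432

lx·mx by age: 0, 0, 0.27, 0.712, 0.42, 0.03
R0 = Σ lx·mx = 1.432 → 1.432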